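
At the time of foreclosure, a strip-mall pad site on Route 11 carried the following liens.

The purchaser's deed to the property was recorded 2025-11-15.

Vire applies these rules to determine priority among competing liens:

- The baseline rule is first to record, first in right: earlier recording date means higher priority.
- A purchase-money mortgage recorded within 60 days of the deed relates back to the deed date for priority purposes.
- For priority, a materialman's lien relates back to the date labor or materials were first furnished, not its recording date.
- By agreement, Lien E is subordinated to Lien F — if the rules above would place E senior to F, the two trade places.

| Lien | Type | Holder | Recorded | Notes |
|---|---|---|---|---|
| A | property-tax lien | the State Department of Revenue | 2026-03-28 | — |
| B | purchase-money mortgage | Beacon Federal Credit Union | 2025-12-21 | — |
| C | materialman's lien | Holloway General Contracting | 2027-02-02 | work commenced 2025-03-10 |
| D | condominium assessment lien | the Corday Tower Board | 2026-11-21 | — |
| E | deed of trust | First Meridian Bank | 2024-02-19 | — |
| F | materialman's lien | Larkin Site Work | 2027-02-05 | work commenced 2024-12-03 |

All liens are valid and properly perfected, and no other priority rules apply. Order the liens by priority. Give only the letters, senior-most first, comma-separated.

F, E, C, B, A, D

First, effective dates: B's effective date is the deed date, 2025-11-15; C relates back to 2025-03-10 (work commenced); F's effective date is 2024-12-03, when work began.
By effective date, earliest first: E (2024-02-19), F (2024-12-03), C (2025-03-10), B (2025-11-15), A (2026-03-28), D (2026-11-21).
E would otherwise be senior to F, so under the subordination agreement E and F exchange positions.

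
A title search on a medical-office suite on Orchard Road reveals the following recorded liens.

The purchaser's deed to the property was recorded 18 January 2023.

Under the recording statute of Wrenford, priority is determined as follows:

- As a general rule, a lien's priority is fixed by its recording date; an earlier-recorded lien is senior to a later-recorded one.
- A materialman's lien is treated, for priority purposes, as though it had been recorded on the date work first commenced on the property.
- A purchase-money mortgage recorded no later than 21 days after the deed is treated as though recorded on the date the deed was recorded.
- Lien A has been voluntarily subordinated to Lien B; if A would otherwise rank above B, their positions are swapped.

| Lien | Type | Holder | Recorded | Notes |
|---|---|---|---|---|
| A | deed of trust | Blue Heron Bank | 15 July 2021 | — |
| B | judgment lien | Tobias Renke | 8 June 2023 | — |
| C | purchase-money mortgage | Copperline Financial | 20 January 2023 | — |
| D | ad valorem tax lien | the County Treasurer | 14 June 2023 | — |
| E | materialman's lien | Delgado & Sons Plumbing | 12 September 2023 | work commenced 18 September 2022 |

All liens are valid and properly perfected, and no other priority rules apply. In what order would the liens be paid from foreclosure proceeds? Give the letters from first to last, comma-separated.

B, E, C, A, D

Adjusting effective dates: C was recorded within the 21-day window, so its effective date is the deed date 18 January 2023; E relates back to 18 September 2022 (work commenced).
Sorted by effective date: A (15 July 2021), E (18 September 2022), C (18 January 2023), B (8 June 2023), D (14 June 2023).
Because A would otherwise rank above B, the subordination swaps them.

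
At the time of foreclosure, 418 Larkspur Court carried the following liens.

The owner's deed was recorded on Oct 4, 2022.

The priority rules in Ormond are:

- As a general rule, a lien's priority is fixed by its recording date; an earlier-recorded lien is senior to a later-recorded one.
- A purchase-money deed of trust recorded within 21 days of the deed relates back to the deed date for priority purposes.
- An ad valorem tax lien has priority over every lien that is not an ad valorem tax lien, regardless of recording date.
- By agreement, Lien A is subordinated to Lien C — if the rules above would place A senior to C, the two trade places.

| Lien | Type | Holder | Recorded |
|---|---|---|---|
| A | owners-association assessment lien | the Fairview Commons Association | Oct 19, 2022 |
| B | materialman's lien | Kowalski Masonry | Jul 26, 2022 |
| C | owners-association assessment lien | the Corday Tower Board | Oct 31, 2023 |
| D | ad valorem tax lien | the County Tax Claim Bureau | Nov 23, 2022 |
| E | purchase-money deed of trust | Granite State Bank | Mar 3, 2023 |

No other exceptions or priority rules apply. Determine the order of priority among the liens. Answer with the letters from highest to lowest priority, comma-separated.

D, B, C, E, A

Effective dates: E was recorded 150 days after the deed, outside the 21-day window, so it keeps its recording date.
D is an ad valorem tax lien, so it outranks all other liens regardless of date.
Remaining liens by effective date: B (Jul 26, 2022), A (Oct 19, 2022), E (Mar 3, 2023), C (Oct 31, 2023).
Because A would otherwise rank above C, the subordination swaps them.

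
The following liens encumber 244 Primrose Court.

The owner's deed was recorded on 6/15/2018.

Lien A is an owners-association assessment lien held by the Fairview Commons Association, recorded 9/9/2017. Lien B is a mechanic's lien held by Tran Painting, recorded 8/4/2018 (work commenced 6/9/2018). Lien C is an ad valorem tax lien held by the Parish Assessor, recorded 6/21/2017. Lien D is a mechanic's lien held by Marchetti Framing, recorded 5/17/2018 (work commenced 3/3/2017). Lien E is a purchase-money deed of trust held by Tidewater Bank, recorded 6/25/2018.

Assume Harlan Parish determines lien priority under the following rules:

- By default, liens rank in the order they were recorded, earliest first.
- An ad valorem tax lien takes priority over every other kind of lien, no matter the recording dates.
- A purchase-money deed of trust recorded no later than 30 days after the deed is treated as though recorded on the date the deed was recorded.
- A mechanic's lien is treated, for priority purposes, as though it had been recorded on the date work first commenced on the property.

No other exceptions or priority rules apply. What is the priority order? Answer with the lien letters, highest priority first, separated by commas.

First, effective dates: B is treated as recorded 6/9/2018, the work-commencement date; D's effective date is 3/3/2017, when work began; E's effective date is the deed date, 6/15/2018.
C is an ad valorem tax lien and takes priority over every other lien.
Ordering the rest by effective date: D (3/3/2017), A (9/9/2017), B (6/9/2018), E (6/15/2018).

C, D, A, B, E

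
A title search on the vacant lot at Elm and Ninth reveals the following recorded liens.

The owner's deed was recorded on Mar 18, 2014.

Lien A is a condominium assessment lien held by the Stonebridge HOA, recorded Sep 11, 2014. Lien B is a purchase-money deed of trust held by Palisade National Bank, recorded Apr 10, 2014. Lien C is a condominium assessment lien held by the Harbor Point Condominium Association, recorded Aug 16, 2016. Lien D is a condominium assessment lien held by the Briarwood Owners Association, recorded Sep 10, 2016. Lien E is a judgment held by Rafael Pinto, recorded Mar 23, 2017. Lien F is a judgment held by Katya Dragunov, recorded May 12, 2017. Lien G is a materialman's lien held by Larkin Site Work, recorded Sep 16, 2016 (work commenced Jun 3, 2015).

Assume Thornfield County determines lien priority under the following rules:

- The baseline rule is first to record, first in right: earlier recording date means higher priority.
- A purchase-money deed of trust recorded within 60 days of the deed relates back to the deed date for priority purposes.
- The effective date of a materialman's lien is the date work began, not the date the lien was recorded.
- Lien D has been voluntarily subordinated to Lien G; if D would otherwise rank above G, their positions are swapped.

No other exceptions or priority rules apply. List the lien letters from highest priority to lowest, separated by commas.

First, effective dates: B was recorded within the 60-day window, so its effective date is the deed date Mar 18, 2014; G relates back to Jun 3, 2015 (work commenced).
By effective date, earliest first: B (Mar 18, 2014), A (Sep 11, 2014), G (Jun 3, 2015), C (Aug 16, 2016), D (Sep 10, 2016), E (Mar 23, 2017), F (May 12, 2017).
Since D is not senior to G, the subordination leaves the order unchanged.

B, A, G, C, D, E, F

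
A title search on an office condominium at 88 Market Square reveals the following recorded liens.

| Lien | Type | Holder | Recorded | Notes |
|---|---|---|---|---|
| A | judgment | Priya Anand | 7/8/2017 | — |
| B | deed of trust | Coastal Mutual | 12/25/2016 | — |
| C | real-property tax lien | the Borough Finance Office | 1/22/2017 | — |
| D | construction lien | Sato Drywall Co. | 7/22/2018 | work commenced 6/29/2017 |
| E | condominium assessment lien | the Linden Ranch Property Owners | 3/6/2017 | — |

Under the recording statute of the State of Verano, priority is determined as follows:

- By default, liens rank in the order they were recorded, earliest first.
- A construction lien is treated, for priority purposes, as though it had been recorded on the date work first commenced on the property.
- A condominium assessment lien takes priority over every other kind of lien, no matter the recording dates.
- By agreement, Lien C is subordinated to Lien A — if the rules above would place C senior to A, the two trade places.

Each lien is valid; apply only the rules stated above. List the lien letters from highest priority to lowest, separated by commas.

E, B, A, D, C

First, effective dates: D is treated as recorded 6/29/2017, the work-commencement date.
As a condominium assessment lien, E is senior to every other lien.
Remaining liens by effective date: B (12/25/2016), C (1/22/2017), D (6/29/2017), A (7/8/2017).
C would otherwise be senior to A, so under the subordination agreement C and A exchange positions.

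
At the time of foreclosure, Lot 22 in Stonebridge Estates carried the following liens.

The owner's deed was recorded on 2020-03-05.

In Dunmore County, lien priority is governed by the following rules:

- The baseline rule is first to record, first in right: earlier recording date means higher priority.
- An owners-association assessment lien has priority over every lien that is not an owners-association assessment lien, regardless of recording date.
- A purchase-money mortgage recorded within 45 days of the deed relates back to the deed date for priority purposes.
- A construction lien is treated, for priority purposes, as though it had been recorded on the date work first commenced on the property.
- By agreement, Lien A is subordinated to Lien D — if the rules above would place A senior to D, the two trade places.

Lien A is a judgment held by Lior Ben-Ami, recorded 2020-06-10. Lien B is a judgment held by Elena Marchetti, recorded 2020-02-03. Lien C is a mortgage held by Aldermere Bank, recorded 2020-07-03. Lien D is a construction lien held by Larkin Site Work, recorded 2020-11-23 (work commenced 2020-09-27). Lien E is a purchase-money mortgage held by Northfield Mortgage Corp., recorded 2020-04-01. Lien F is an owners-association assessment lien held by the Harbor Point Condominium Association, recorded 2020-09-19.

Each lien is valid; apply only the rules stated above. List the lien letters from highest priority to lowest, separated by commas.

Effective dates: D's effective date is 2020-09-27, when work began; E was recorded within the 45-day window, so its effective date is the deed date 2020-03-05.
F is an owners-association assessment lien and takes priority over every other lien.
Among the remaining liens, by effective date: B (2020-02-03), E (2020-03-05), A (2020-06-10), C (2020-07-03), D (2020-09-27).
A is senior to D before the subordination, so the two trade places.

F, B, E, D, C, A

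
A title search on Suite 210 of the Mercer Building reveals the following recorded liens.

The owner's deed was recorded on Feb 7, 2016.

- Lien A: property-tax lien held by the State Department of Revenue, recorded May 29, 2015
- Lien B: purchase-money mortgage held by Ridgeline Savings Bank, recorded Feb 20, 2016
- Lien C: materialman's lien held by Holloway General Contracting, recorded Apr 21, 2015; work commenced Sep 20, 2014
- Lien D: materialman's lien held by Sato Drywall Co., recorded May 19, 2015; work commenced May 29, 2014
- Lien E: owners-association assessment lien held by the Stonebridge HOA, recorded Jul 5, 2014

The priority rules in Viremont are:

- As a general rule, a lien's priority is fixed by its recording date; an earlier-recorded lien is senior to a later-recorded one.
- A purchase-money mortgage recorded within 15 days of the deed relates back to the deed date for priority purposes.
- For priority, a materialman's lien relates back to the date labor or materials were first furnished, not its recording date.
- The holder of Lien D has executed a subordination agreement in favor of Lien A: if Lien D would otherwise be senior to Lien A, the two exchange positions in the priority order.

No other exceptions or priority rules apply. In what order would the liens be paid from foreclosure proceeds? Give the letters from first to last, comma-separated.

First, effective dates: B relates back to the deed date Feb 7, 2016; C relates back to Sep 20, 2014 (work commenced); D relates back to May 29, 2014 (work commenced).
Sorted by effective date: D (May 29, 2014), E (Jul 5, 2014), C (Sep 20, 2014), A (May 29, 2015), B (Feb 7, 2016).
Because D would otherwise rank above A, the subordination swaps them.

A, E, C, D, B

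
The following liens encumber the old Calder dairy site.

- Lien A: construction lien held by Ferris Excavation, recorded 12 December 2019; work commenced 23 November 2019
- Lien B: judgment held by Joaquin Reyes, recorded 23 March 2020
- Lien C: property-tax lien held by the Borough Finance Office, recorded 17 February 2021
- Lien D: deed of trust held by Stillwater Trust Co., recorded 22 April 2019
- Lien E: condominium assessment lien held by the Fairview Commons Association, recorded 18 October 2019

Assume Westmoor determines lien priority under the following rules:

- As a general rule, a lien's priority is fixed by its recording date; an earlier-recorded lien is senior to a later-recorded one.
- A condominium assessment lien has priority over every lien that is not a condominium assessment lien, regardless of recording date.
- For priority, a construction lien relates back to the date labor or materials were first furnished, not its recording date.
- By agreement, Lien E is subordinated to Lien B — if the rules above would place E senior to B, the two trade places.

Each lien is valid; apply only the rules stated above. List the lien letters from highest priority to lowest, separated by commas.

First, effective dates: A is treated as recorded 23 November 2019, the work-commencement date.
E is a condominium assessment lien and takes priority over every other lien.
Remaining liens by effective date: D (22 April 2019), A (23 November 2019), B (23 March 2020), C (17 February 2021).
Because E would otherwise rank above B, the subordination swaps them.

B, D, A, E, C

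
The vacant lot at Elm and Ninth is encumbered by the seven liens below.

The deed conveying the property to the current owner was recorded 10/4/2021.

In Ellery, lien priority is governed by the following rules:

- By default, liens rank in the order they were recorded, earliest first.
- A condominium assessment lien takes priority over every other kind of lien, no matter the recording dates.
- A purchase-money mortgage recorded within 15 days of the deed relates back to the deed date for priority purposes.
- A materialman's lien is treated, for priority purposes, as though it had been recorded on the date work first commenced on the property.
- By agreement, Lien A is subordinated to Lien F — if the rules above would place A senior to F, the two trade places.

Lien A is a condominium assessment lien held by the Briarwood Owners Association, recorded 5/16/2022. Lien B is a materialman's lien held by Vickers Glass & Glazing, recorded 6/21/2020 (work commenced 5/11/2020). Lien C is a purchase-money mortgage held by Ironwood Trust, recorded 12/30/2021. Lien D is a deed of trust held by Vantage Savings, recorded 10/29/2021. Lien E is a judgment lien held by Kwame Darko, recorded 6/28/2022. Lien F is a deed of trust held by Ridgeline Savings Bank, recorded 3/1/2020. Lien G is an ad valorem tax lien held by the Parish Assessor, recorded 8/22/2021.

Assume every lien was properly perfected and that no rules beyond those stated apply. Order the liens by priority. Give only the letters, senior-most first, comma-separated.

Effective dates: B is treated as recorded 5/11/2020, the work-commencement date; C missed the 15-day window (87 days after the deed), so its recording date stands.
As a condominium assessment lien, A is senior to every other lien.
Remaining liens by effective date: F (3/1/2020), B (5/11/2020), G (8/22/2021), D (10/29/2021), C (12/30/2021), E (6/28/2022).
Because A would otherwise rank above F, the subordination swaps them.

F, A, B, G, D, C, E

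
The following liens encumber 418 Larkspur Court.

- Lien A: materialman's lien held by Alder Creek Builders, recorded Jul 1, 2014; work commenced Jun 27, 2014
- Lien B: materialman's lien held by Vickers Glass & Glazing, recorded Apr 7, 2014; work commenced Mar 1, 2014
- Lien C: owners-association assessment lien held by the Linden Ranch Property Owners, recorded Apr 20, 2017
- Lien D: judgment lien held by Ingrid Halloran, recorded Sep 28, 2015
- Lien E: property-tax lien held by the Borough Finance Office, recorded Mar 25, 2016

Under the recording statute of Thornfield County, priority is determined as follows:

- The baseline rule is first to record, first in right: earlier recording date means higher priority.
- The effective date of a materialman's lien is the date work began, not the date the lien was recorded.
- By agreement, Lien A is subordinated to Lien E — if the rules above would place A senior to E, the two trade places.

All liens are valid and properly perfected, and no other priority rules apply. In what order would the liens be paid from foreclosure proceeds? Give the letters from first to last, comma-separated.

Effective dates after the stated exceptions: A is treated as recorded Jun 27, 2014, the work-commencement date; B's effective date is Mar 1, 2014, when work began.
By effective date, earliest first: B (Mar 1, 2014), A (Jun 27, 2014), D (Sep 28, 2015), E (Mar 25, 2016), C (Apr 20, 2017).
A would otherwise be senior to E, so under the subordination agreement A and E exchange positions.

B, E, D, A, C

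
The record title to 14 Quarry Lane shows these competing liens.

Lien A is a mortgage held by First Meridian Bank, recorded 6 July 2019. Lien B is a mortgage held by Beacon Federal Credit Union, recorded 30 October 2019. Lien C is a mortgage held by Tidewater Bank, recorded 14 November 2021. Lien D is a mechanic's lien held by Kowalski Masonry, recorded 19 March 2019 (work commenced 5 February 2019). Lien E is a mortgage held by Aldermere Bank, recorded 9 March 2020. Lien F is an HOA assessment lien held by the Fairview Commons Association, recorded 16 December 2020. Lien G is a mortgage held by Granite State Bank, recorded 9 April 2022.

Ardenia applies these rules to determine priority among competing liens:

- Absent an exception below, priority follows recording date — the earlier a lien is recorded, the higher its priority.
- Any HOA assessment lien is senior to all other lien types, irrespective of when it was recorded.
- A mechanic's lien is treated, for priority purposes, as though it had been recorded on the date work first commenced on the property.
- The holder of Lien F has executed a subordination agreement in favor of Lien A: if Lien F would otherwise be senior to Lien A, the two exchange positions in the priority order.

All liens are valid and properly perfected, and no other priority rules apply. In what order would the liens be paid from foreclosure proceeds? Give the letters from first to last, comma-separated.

A, D, F, B, E, C, G

Effective dates after the stated exceptions: D's effective date is 5 February 2019, when work began.
F is an HOA assessment lien, so it outranks all other liens regardless of date.
Among the remaining liens, by effective date: D (5 February 2019), A (6 July 2019), B (30 October 2019), E (9 March 2020), C (14 November 2021), G (9 April 2022).
Because F would otherwise rank above A, the subordination swaps them.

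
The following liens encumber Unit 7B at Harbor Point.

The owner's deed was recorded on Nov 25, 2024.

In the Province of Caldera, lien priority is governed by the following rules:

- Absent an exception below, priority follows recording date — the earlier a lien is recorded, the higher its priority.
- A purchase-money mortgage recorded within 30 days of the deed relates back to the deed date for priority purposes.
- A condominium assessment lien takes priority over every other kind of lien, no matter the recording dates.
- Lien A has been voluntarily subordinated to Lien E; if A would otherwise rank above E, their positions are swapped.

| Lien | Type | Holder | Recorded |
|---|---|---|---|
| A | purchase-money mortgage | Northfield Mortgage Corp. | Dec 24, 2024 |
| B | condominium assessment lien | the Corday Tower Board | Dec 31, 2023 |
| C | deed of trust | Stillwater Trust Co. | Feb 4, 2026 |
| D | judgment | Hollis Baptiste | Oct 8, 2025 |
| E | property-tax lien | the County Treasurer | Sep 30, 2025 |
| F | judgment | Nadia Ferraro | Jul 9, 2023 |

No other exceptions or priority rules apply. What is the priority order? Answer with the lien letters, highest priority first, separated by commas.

Effective dates after the stated exceptions: A relates back to the deed date Nov 25, 2024.
As a condominium assessment lien, B is senior to every other lien.
Among the remaining liens, by effective date: F (Jul 9, 2023), A (Nov 25, 2024), E (Sep 30, 2025), D (Oct 8, 2025), C (Feb 4, 2026).
The subordination applies — A was senior to E — so A and E swap.

B, F, E, A, D, C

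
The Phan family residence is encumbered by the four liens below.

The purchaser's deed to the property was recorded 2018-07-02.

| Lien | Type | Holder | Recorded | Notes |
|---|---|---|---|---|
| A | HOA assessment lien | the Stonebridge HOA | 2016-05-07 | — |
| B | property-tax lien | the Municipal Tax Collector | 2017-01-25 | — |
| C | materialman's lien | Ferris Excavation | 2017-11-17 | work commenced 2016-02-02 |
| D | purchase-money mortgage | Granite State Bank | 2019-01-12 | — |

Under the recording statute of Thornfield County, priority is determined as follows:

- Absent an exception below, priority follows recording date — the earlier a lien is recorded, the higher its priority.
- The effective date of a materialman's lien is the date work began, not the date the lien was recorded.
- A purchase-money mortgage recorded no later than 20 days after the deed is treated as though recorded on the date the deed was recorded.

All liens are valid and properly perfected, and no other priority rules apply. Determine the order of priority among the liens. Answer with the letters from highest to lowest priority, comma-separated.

C, A, B, D

First, effective dates: C's effective date is 2016-02-02, when work began; D was recorded 194 days after the deed, outside the 20-day window, so it keeps its recording date.
By effective date: C (2016-02-02), A (2016-05-07), B (2017-01-25), D (2019-01-12).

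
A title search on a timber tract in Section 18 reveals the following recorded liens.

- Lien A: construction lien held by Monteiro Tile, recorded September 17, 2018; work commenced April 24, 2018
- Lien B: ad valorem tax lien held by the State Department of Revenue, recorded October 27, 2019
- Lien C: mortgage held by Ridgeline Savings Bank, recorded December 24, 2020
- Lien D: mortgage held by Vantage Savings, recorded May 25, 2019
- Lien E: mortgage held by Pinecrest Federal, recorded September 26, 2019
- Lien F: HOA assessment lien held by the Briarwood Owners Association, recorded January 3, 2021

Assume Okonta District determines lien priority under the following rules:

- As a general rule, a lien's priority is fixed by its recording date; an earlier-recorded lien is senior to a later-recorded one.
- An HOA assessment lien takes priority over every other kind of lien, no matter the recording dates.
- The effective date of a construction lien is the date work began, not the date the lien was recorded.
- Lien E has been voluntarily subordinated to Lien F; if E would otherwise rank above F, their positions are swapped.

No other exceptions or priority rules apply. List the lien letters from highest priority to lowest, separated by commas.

F, A, D, E, B, C

Adjusting effective dates: A's effective date is April 24, 2018, when work began.
F, as an HOA assessment lien, has superpriority and ranks first.
Remaining liens by effective date: A (April 24, 2018), D (May 25, 2019), E (September 26, 2019), B (October 27, 2019), C (December 24, 2020).
E is already junior to F, so the subordination agreement changes nothing.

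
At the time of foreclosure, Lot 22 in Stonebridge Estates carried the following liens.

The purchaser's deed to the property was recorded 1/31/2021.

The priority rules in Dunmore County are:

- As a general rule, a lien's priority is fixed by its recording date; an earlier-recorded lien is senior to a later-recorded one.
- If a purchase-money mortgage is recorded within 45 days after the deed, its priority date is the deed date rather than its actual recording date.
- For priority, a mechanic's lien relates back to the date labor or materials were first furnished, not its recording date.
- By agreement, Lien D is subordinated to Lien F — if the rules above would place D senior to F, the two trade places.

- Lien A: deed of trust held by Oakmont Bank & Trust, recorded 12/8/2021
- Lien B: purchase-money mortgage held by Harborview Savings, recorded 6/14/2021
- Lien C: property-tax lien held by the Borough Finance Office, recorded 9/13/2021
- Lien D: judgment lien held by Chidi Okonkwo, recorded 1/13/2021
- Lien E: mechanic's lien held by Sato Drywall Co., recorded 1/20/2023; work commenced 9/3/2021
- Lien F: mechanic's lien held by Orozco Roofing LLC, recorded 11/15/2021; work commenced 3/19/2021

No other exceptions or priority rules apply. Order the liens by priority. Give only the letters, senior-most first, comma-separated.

Effective dates after the stated exceptions: B was recorded 134 days after the deed — beyond 45 days — so no relation-back applies; E's effective date is 9/3/2021, when work began; F is treated as recorded 3/19/2021, the work-commencement date.
Sorted by effective date: D (1/13/2021), F (3/19/2021), B (6/14/2021), E (9/3/2021), C (9/13/2021), A (12/8/2021).
D would otherwise be senior to F, so under the subordination agreement D and F exchange positions.

F, D, B, E, C, A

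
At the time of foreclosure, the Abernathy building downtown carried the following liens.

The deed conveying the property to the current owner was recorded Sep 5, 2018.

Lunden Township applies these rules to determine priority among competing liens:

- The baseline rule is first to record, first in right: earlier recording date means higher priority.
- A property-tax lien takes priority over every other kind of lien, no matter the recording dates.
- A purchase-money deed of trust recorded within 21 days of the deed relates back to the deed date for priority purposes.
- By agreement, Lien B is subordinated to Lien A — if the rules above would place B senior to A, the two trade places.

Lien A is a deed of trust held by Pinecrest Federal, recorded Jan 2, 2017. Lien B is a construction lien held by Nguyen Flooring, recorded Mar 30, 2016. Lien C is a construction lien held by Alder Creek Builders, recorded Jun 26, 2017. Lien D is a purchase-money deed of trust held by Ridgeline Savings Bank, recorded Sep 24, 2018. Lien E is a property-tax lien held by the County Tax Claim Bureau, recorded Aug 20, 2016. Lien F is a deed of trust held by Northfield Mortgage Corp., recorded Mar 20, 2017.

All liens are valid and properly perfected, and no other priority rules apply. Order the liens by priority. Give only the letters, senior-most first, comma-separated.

Effective dates: D was recorded within the 21-day window, so its effective date is the deed date Sep 5, 2018.
E, as a property-tax lien, has superpriority and ranks first.
Remaining liens by effective date: B (Mar 30, 2016), A (Jan 2, 2017), F (Mar 20, 2017), C (Jun 26, 2017), D (Sep 5, 2018).
B would otherwise be senior to A, so under the subordination agreement B and A exchange positions.

E, A, B, F, C, D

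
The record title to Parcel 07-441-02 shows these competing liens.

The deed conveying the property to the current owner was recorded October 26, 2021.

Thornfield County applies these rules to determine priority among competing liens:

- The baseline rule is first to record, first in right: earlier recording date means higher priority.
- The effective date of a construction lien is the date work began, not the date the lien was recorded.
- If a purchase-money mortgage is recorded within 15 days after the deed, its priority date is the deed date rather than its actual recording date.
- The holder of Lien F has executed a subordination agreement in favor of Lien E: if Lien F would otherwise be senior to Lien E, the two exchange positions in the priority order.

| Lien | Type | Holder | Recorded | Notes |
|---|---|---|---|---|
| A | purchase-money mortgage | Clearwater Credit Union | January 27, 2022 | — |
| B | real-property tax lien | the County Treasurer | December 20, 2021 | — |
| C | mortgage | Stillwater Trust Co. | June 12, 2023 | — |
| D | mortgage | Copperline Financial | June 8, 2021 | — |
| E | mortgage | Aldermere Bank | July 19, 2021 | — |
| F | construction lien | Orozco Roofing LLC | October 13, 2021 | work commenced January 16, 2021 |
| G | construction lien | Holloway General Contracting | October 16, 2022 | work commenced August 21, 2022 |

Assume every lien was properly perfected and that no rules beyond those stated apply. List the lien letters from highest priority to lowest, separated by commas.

Effective dates: A missed the 15-day window (93 days after the deed), so its recording date stands; F's effective date is January 16, 2021, when work began; G's effective date is August 21, 2022, when work began.
By effective date, earliest first: F (January 16, 2021), D (June 8, 2021), E (July 19, 2021), B (December 20, 2021), A (January 27, 2022), G (August 21, 2022), C (June 12, 2023).
Because F would otherwise rank above E, the subordination swaps them.

E, D, F, B, A, G, C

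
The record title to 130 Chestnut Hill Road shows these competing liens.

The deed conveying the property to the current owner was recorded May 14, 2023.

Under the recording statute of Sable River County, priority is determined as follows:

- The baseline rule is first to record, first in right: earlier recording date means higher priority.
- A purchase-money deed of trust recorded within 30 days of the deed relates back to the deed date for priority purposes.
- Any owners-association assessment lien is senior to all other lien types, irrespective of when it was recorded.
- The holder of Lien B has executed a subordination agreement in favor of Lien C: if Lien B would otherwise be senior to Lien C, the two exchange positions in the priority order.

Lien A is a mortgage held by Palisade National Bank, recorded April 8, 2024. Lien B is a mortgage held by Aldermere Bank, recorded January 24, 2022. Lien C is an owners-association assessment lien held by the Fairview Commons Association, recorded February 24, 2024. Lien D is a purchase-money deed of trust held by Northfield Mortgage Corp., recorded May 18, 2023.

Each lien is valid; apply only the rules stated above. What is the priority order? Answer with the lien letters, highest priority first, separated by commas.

Effective dates after the stated exceptions: D's effective date is the deed date, May 14, 2023.
C, as an owners-association assessment lien, has superpriority and ranks first.
Remaining liens by effective date: B (January 24, 2022), D (May 14, 2023), A (April 8, 2024).
B already ranks below C; the subordination has no effect.

C, B, D, A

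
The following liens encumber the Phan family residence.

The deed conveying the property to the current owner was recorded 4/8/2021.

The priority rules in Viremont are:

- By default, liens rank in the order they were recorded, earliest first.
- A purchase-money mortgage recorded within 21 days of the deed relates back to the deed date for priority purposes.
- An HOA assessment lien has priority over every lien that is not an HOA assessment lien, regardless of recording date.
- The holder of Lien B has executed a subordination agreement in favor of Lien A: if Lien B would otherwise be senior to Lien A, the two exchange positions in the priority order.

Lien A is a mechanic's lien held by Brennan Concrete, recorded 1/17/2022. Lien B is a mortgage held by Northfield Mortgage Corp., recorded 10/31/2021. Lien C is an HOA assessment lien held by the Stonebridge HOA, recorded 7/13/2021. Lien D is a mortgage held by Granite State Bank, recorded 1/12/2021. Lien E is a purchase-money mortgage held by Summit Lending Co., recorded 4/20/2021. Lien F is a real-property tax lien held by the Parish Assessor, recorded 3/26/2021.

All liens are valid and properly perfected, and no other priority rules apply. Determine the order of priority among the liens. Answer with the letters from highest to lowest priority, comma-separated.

Adjusting effective dates: E's effective date is the deed date, 4/8/2021.
C is an HOA assessment lien and takes priority over every other lien.
Ordering the rest by effective date: D (1/12/2021), F (3/26/2021), E (4/8/2021), B (10/31/2021), A (1/17/2022).
B would otherwise be senior to A, so under the subordination agreement B and A exchange positions.

C, D, F, E, A, B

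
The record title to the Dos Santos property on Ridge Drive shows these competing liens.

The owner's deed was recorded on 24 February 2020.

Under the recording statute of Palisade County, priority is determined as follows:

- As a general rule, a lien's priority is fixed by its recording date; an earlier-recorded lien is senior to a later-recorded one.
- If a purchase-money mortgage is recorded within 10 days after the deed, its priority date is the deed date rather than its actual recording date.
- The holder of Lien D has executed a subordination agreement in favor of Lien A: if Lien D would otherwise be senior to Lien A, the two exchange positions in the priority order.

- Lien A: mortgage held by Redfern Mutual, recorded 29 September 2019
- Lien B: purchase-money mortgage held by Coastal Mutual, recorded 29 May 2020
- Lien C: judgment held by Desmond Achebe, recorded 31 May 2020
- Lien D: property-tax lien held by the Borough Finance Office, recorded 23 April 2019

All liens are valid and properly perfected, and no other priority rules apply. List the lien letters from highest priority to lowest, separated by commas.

A, D, B, C

Effective dates after the stated exceptions: B was recorded 95 days after the deed — beyond 10 days — so no relation-back applies.
Ordering by effective date: D (23 April 2019), A (29 September 2019), B (29 May 2020), C (31 May 2020).
Because D would otherwise rank above A, the subordination swaps them.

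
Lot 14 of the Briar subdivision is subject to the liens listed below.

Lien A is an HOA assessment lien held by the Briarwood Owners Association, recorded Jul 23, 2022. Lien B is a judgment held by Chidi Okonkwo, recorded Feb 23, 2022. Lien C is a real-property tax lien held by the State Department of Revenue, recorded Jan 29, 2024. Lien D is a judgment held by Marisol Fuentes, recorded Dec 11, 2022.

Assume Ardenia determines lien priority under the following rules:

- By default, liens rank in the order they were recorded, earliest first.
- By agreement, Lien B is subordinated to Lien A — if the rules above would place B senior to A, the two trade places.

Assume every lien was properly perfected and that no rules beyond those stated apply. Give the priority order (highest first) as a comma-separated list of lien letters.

By effective date, earliest first: B (Feb 23, 2022), A (Jul 23, 2022), D (Dec 11, 2022), C (Jan 29, 2024).
Because B would otherwise rank above A, the subordination swaps them.

A, B, D, C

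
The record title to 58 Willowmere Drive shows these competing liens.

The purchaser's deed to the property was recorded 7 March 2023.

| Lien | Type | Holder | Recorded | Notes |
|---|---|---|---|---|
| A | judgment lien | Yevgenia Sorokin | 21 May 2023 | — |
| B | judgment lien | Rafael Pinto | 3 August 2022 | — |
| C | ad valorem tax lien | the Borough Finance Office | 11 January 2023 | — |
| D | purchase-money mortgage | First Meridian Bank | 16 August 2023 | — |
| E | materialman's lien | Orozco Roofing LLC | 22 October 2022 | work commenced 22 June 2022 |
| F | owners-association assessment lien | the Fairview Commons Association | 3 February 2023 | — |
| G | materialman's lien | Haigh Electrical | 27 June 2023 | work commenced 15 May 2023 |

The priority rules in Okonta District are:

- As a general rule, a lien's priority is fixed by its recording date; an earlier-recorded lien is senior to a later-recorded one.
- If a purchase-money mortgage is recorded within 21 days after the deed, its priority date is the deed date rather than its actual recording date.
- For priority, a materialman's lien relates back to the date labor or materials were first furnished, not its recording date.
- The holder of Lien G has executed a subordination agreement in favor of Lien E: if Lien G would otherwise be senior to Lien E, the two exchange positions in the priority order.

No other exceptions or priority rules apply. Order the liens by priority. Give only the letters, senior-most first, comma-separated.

E, B, C, F, G, A, D

First, effective dates: D missed the 21-day window (162 days after the deed), so its recording date stands; E relates back to 22 June 2022 (work commenced); G's effective date is 15 May 2023, when work began.
By effective date, earliest first: E (22 June 2022), B (3 August 2022), C (11 January 2023), F (3 February 2023), G (15 May 2023), A (21 May 2023), D (16 August 2023).
G is already junior to E, so the subordination agreement changes nothing.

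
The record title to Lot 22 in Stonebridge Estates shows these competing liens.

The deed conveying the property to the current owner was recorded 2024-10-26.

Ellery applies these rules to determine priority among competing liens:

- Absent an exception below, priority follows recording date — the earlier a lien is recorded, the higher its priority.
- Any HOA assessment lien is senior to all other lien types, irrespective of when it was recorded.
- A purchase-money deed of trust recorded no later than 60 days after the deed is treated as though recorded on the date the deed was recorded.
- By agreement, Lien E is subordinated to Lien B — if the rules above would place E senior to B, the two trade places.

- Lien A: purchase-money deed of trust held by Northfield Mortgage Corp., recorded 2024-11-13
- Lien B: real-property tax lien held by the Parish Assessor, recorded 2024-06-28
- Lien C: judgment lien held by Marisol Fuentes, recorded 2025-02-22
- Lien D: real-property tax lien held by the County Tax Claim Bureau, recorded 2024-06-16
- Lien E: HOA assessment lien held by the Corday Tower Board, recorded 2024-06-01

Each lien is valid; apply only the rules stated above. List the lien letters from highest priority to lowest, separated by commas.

First, effective dates: A was recorded within the 60-day window, so its effective date is the deed date 2024-10-26.
E, as an HOA assessment lien, has superpriority and ranks first.
The other liens, earliest effective date first: D (2024-06-16), B (2024-06-28), A (2024-10-26), C (2025-02-22).
E is senior to B before the subordination, so the two trade places.

B, D, E, A, C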